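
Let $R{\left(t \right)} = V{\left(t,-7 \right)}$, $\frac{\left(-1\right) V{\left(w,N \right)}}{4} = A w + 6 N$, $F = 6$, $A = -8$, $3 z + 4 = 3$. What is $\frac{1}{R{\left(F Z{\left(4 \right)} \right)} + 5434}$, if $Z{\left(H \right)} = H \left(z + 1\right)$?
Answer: $\frac{1}{6114} \approx 0.00016356$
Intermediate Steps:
$z = - \frac{1}{3}$ ($z = - \frac{4}{3} + \frac{1}{3} \cdot 3 = - \frac{4}{3} + 1 = - \frac{1}{3} \approx -0.33333$)
$Z{\left(H \right)} = \frac{2 H}{3}$ ($Z{\left(H \right)} = H \left(- \frac{1}{3} + 1\right) = H \frac{2}{3} = \frac{2 H}{3}$)
$V{\left(w,N \right)} = - 24 N + 32 w$ ($V{\left(w,N \right)} = - 4 \left(- 8 w + 6 N\right) = - 24 N + 32 w$)
$R{\left(t \right)} = 168 + 32 t$ ($R{\left(t \right)} = \left(-24\right) \left(-7\right) + 32 t = 168 + 32 t$)
$\frac{1}{R{\left(F Z{\left(4 \right)} \right)} + 5434} = \frac{1}{\left(168 + 32 \cdot 6 \cdot \frac{2}{3} \cdot 4\right) + 5434} = \frac{1}{\left(168 + 32 \cdot 6 \cdot \frac{8}{3}\right) + 5434} = \frac{1}{\left(168 + 32 \cdot 16\right) + 5434} = \frac{1}{\left(168 + 512\right) + 5434} = \frac{1}{680 + 5434} = \frac{1}{6114}$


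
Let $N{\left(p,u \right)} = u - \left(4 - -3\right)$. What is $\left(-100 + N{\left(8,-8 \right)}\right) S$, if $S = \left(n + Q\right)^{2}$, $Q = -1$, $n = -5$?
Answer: $-4140$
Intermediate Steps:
$N{\left(p,u \right)} = -7 + u$ ($N{\left(p,u \right)} = u - \left(4 + 3\right) = u - 7 = -7 + u$)
$S = 36$ ($S = \left(-5 - 1\right)^{2} = \left(-6\right)^{2} = 36$)
$\left(-100 + N{\left(8,-8 \right)}\right) S = \left(-100 - 15\right) 36 = \left(-115\right) 36 = -4140$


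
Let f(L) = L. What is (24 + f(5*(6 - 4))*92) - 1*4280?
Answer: -3336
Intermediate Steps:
(24 + f(5*(6 - 4))*92) - 1*4280 = (24 + (5*(6 - 4))*92) - 1*4280 = (24 + (5*2)*92) - 4280 = (24 + 10*92) - 4280 = (24 + 920) - 4280 = 944 - 4280 = -3336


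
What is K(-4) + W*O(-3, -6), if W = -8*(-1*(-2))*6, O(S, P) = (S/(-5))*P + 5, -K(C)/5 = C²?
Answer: -1072/5 ≈ -214.40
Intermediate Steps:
K(C) = -5*C²
O(S, P) = 5 - P*S/5 (O(S, P) = (S*(-⅕))*P + 5 = (-S/5)*P + 5 = -P*S/5 + 5 = 5 - P*S/5)
W = -96 (W = -16*6 = -8*12 = -96)
K(-4) + W*O(-3, -6) = -5*(-4)² - 96*(5 - ⅕*(-6)*(-3)) = -5*16 - 96*(5 - 18/5) = -80 - 96*7/5 = -80 - 672/5 = -1072/5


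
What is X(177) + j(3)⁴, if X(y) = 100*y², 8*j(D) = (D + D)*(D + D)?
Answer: 50132961/16 ≈ 3.1333e+6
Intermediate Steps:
j(D) = D²/2 (j(D) = ((D + D)*(D + D))/8 = ((2*D)*(2*D))/8 = (4*D²)/8 = D²/2)
X(177) + j(3)⁴ = 100*177² + ((½)*3²)⁴ = 100*31329 + ((½)*9)⁴ = 3132900 + (9/2)⁴ = 3132900 + 6561/16 = 50132961/16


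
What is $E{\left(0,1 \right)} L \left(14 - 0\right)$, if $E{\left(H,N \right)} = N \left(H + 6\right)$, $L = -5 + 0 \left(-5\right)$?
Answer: $-420$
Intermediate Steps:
$L = -5$ ($L = -5 + 0 = -5$)
$E{\left(H,N \right)} = N \left(6 + H\right)$
$E{\left(0,1 \right)} L \left(14 - 0\right) = 1 \left(6 + 0\right) \left(-5\right) \left(14 - 0\right) = 1 \cdot 6 \left(-5\right) \left(14 + 0\right) = 6 \left(-5\right) 14 = \left(-30\right) 14 = -420$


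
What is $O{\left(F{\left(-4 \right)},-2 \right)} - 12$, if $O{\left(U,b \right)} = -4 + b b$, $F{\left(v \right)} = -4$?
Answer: $-12$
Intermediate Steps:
$O{\left(U,b \right)} = -4 + b^{2}$
$O{\left(F{\left(-4 \right)},-2 \right)} - 12 = \left(-4 + \left(-2\right)^{2}\right) - 12 = \left(-4 + 4\right) - 12 = 0 - 12 = -12$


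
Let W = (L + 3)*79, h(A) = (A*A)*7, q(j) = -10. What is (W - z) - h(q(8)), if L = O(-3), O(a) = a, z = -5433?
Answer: 4733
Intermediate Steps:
h(A) = 7*A**2 (h(A) = A**2*7 = 7*A**2)
L = -3
W = 0 (W = (-3 + 3)*79 = 0*79 = 0)
(W - z) - h(q(8)) = (0 - 1*(-5433)) - 7*(-10)**2 = (0 + 5433) - 7*100 = 5433 - 1*700 = 5433 - 700 = 4733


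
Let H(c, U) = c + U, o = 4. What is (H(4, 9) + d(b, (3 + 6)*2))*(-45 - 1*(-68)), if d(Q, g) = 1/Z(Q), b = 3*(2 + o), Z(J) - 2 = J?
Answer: 6003/20 ≈ 300.15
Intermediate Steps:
Z(J) = 2 + J
H(c, U) = U + c
b = 18 (b = 3*(2 + 4) = 3*6 = 18)
d(Q, g) = 1/(2 + Q)
(H(4, 9) + d(b, (3 + 6)*2))*(-45 - 1*(-68)) = ((9 + 4) + 1/(2 + 18))*(-45 - 1*(-68)) = (13 + 1/20)*(-45 + 68) = (13 + 1/20)*23 = (261/20)*23 = 6003/20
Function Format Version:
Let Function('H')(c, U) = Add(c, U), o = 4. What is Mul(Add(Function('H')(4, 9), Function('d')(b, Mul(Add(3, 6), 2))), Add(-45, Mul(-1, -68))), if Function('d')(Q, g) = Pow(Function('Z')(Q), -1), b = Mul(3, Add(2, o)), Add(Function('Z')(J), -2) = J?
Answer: Rational(6003, 20) ≈ 300.15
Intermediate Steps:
Function('Z')(J) = Add(2, J)
Function('H')(c, U) = Add(U, c)
b = 18 (b = Mul(3, Add(2, 4)) = Mul(3, 6) = 18)
Function('d')(Q, g) = Pow(Add(2, Q), -1)
Mul(Add(Function('H')(4, 9), Function('d')(b, Mul(Add(3, 6), 2))), Add(-45, Mul(-1, -68))) = Mul(Add(Add(9, 4), Pow(Add(2, 18), -1)), Add(-45, Mul(-1, -68))) = Mul(Add(13, Pow(20, -1)), Add(-45, 68)) = Mul(Add(13, Rational(1, 20)), 23) = Mul(Rational(261, 20), 23) = Rational(6003, 20)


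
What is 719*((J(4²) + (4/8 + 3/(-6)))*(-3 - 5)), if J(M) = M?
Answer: -92032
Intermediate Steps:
719*((J(4²) + (4/8 + 3/(-6)))*(-3 - 5)) = 719*((4² + (4/8 + 3/(-6)))*(-3 - 5)) = 719*((16 + (4*(⅛) + 3*(-⅙)))*(-8)) = 719*((16 + (½ - ½))*(-8)) = 719*((16 + 0)*(-8)) = 719*(16*(-8)) = 719*(-128) = -92032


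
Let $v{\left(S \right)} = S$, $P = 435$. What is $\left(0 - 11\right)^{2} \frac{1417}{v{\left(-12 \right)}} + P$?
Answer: $- \frac{166237}{12} \approx -13853.0$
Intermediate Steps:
$\left(0 - 11\right)^{2} \frac{1417}{v{\left(-12 \right)}} + P = \left(0 - 11\right)^{2} \frac{1417}{-12} + 435 = \left(-11\right)^{2} \cdot 1417 \left(- \frac{1}{12}\right) + 435 = 121 \left(- \frac{1417}{12}\right) + 435 = - \frac{171457}{12} + 435 = - \frac{166237}{12}$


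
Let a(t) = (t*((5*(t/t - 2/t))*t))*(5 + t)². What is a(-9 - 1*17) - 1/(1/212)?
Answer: 1605028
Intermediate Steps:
a(t) = t²*(5 + t)²*(5 - 10/t) (a(t) = (t*((5*(1 - 2/t))*t))*(5 + t)² = (t*((5 - 10/t)*t))*(5 + t)² = (t*(t*(5 - 10/t)))*(5 + t)² = (t²*(5 - 10/t))*(5 + t)² = t²*(5 + t)²*(5 - 10/t))
a(-9 - 1*17) - 1/(1/212) = 5*(-9 - 1*17)*(5 + (-9 - 1*17))²*(-2 + (-9 - 1*17)) - 1/(1/212) = 5*(-9 - 17)*(5 + (-9 - 17))²*(-2 + (-9 - 17)) - 1/1/212 = 5*(-26)*(5 - 26)²*(-2 - 26) - 1*212 = 5*(-26)*(-21)²*(-28) - 212 = 5*(-26)*441*(-28) - 212 = 1605240 - 212 = 1605028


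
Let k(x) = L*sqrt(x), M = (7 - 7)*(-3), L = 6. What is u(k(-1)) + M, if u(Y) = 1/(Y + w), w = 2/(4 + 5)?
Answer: 9/1460 - 243*I/1460 ≈ 0.0061644 - 0.16644*I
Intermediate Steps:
w = 2/9 ≈ 0.22222
M = 0 (M = 0*(-3) = 0)
k(x) = 6*sqrt(x)
u(Y) = 1/(2/9 + Y) (u(Y) = 1/(Y + 2/9) = 1/(2/9 + Y))
u(k(-1)) + M = 9/(2 + 9*(6*sqrt(-1))) + 0 = 9/(2 + 9*(6*I)) + 0 = 9/(2 + 54*I) + 0 = 9*((2 - 54*I)/2920) + 0 = 9*(2 - 54*I)/2920 + 0 = 9*(2 - 54*I)/2920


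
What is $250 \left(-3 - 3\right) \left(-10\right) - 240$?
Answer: $14760$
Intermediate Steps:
$250 \left(-3 - 3\right) \left(-10\right) - 240 = 250 \left(\left(-6\right) \left(-10\right)\right) - 240 = 250 \cdot 60 - 240 = 15000 - 240 = 14760$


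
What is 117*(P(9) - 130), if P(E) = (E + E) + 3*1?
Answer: -12753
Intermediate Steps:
P(E) = 3 + 2*E (P(E) = 2*E + 3 = 3 + 2*E)
117*(P(9) - 130) = 117*((3 + 2*9) - 130) = 117*((3 + 18) - 130) = 117*(21 - 130) = 117*(-109) = -12753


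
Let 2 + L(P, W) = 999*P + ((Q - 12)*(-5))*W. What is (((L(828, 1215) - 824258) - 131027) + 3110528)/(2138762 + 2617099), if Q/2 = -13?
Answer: 3213263/4755861 ≈ 0.67564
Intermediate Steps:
Q = -26 (Q = 2*(-13) = -26)
L(P, W) = -2 + 190*W + 999*P (L(P, W) = -2 + (999*P + ((-26 - 12)*(-5))*W) = -2 + (999*P + (-38*(-5))*W) = -2 + (999*P + 190*W) = -2 + (190*W + 999*P) = -2 + 190*W + 999*P)
(((L(828, 1215) - 824258) - 131027) + 3110528)/(2138762 + 2617099) = ((((-2 + 190*1215 + 999*828) - 824258) - 131027) + 3110528)/(2138762 + 2617099) = ((((-2 + 230850 + 827172) - 824258) - 131027) + 3110528)/4755861 = (((1058020 - 824258) - 131027) + 3110528)*(1/4755861) = ((233762 - 131027) + 3110528)*(1/4755861) = (102735 + 3110528)*(1/4755861) = 3213263*(1/4755861) = 3213263/4755861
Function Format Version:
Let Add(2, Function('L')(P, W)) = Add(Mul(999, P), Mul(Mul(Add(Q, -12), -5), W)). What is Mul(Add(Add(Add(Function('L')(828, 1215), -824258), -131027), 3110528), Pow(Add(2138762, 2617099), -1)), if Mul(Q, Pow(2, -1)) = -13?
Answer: Rational(3213263, 4755861) ≈ 0.67564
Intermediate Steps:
Q = -26 (Q = Mul(2, -13) = -26)
Function('L')(P, W) = Add(-2, Mul(190, W), Mul(999, P)) (Function('L')(P, W) = Add(-2, Add(Mul(999, P), Mul(Mul(Add(-26, -12), -5), W))) = Add(-2, Add(Mul(999, P), Mul(Mul(-38, -5), W))) = Add(-2, Add(Mul(999, P), Mul(190, W))) = Add(-2, Add(Mul(190, W), Mul(999, P))) = Add(-2, Mul(190, W), Mul(999, P)))
Mul(Add(Add(Add(Function('L')(828, 1215), -824258), -131027), 3110528), Pow(Add(2138762, 2617099), -1)) = Mul(Add(Add(Add(Add(-2, Mul(190, 1215), Mul(999, 828)), -824258), -131027), 3110528), Pow(Add(2138762, 2617099), -1)) = Mul(Add(Add(Add(Add(-2, 230850, 827172), -824258), -131027), 3110528), Pow(4755861, -1)) = Mul(Add(Add(Add(1058020, -824258), -131027), 3110528), Rational(1, 4755861)) = Mul(Add(Add(233762, -131027), 3110528), Rational(1, 4755861)) = Mul(Add(102735, 3110528), Rational(1, 4755861)) = Mul(3213263, Rational(1, 4755861)) = Rational(3213263, 4755861)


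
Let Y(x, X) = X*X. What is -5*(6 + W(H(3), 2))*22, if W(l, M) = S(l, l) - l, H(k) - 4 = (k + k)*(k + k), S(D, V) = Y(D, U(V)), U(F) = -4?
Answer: 1980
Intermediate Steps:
Y(x, X) = X²
S(D, V) = 16 (S(D, V) = (-4)² = 16)
H(k) = 4 + 4*k² (H(k) = 4 + (k + k)*(k + k) = 4 + (2*k)*(2*k) = 4 + 4*k²)
W(l, M) = 16 - l
-5*(6 + W(H(3), 2))*22 = -5*(6 + (16 - (4 + 4*3²)))*22 = -5*(6 + (16 - (4 + 4*9)))*22 = -5*(6 + (16 - (4 + 36)))*22 = -5*(6 + (16 - 1*40))*22 = -5*(6 + (16 - 40))*22 = -5*(6 - 24)*22 = -5*(-18)*22 = 90*22 = 1980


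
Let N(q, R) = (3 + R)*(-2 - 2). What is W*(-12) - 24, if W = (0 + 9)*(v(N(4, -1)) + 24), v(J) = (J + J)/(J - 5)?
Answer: -35736/13 ≈ -2748.9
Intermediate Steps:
N(q, R) = -12 - 4*R (N(q, R) = (3 + R)*(-4) = -12 - 4*R)
v(J) = 2*J/(-5 + J) (v(J) = (2*J)/(-5 + J) = 2*J/(-5 + J))
W = 2952/13 (W = (0 + 9)*(2*(-12 - 4*(-1))/(-5 + (-12 - 4*(-1))) + 24) = 9*(2*(-12 + 4)/(-5 + (-12 + 4)) + 24) = 9*(2*(-8)/(-5 - 8) + 24) = 9*(2*(-8)/(-13) + 24) = 9*(2*(-8)*(-1/13) + 24) = 9*(16/13 + 24) = 9*(328/13) = 2952/13 ≈ 227.08)
W*(-12) - 24 = (2952/13)*(-12) - 24 = -35424/13 - 24 = -35736/13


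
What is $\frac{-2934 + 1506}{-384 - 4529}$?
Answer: $\frac{84}{289} \approx 0.29066$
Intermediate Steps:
$\frac{-2934 + 1506}{-384 - 4529} = - \frac{1428}{-4913} = \left(-1428\right) \left(- \frac{1}{4913}\right) = \frac{84}{289}$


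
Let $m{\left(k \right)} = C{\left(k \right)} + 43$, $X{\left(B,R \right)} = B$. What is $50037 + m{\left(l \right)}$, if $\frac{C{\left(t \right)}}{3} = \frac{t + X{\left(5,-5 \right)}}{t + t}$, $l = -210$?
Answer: $\frac{1402281}{28} \approx 50081.0$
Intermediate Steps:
$C{\left(t \right)} = \frac{3 \left(5 + t\right)}{2 t}$ ($C{\left(t \right)} = 3 \frac{t + 5}{t + t} = 3 \frac{5 + t}{2 t} = \frac{3 \left(5 + t\right)}{2 t}$)
$m{\left(k \right)} = 43 + \frac{3 \left(5 + k\right)}{2 k}$ ($m{\left(k \right)} = \frac{3 \left(5 + k\right)}{2 k} + 43 = 43 + \frac{3 \left(5 + k\right)}{2 k}$)
$50037 + m{\left(l \right)} = 50037 + \frac{15 + 89 \left(-210\right)}{2 \left(-210\right)} = 50037 + \frac{1}{2} \left(- \frac{1}{210}\right) \left(15 - 18690\right) = 50037 + \frac{1}{2} \left(- \frac{1}{210}\right) \left(-18675\right) = 50037 + \frac{1245}{28} = \frac{1402281}{28}$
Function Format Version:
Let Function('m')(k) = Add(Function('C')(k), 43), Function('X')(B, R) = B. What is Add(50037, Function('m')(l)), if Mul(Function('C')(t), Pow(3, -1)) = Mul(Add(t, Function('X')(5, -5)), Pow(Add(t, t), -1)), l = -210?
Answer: Rational(1402281, 28) ≈ 50081.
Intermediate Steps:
Function('C')(t) = Mul(Rational(3, 2), Pow(t, -1), Add(5, t)) (Function('C')(t) = Mul(3, Mul(Add(t, 5), Pow(Add(t, t), -1))) = Mul(3, Mul(Add(5, t), Pow(Mul(2, t), -1))) = Mul(3, Mul(Add(5, t), Mul(Rational(1, 2), Pow(t, -1)))) = Mul(3, Mul(Rational(1, 2), Pow(t, -1), Add(5, t))) = Mul(Rational(3, 2), Pow(t, -1), Add(5, t)))
Function('m')(k) = Add(43, Mul(Rational(3, 2), Pow(k, -1), Add(5, k))) (Function('m')(k) = Add(Mul(Rational(3, 2), Pow(k, -1), Add(5, k)), 43) = Add(43, Mul(Rational(3, 2), Pow(k, -1), Add(5, k))))
Add(50037, Function('m')(l)) = Add(50037, Mul(Rational(1, 2), Pow(-210, -1), Add(15, Mul(89, -210)))) = Add(50037, Mul(Rational(1, 2), Rational(-1, 210), Add(15, -18690))) = Add(50037, Mul(Rational(1, 2), Rational(-1, 210), -18675)) = Add(50037, Rational(1245, 28)) = Rational(1402281, 28)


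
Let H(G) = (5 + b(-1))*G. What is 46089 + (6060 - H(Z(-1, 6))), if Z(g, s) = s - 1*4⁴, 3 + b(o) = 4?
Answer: 53649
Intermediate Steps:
b(o) = 1 (b(o) = -3 + 4 = 1)
Z(g, s) = -256 + s (Z(g, s) = s - 1*256 = s - 256 = -256 + s)
H(G) = 6*G (H(G) = (5 + 1)*G = 6*G)
46089 + (6060 - H(Z(-1, 6))) = 46089 + (6060 - 6*(-256 + 6)) = 46089 + (6060 - 6*(-250)) = 46089 + (6060 - (-1500)) = 46089 + (6060 - 1*(-1500)) = 46089 + (6060 + 1500) = 46089 + 7560 = 53649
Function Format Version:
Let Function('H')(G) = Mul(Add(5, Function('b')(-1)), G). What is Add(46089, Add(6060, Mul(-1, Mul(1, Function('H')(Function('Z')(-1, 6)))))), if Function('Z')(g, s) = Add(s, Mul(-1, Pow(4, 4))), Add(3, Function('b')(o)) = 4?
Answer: 53649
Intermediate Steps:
Function('b')(o) = 1 (Function('b')(o) = Add(-3, 4) = 1)
Function('Z')(g, s) = Add(-256, s) (Function('Z')(g, s) = Add(s, Mul(-1, 256)) = Add(s, -256) = Add(-256, s))
Function('H')(G) = Mul(6, G) (Function('H')(G) = Mul(Add(5, 1), G) = Mul(6, G))
Add(46089, Add(6060, Mul(-1, Mul(1, Function('H')(Function('Z')(-1, 6)))))) = Add(46089, Add(6060, Mul(-1, Mul(1, Mul(6, Add(-256, 6)))))) = Add(46089, Add(6060, Mul(-1, Mul(1, Mul(6, -250))))) = Add(46089, Add(6060, Mul(-1, Mul(1, -1500)))) = Add(46089, Add(6060, Mul(-1, -1500))) = Add(46089, Add(6060, 1500)) = Add(46089, 7560) = 53649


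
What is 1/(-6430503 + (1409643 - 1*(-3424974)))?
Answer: -1/1595886 ≈ -6.2661e-7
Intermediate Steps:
1/(-6430503 + (1409643 - 1*(-3424974))) = 1/(-6430503 + (1409643 + 3424974)) = 1/(-6430503 + 4834617) = 1/(-1595886) = -1/1595886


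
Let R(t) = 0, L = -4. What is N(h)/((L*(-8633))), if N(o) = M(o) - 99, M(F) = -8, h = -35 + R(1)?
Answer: -107/34532 ≈ -0.0030986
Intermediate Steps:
h = -35 (h = -35 + 0 = -35)
N(o) = -107 (N(o) = -8 - 99 = -107)
N(h)/((L*(-8633))) = -107/((-4*(-8633))) = -107/34532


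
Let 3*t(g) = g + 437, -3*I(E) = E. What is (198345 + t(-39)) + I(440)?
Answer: 198331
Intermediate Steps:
I(E) = -E/3
t(g) = 437/3 + g/3 (t(g) = (g + 437)/3 = (437 + g)/3 = 437/3 + g/3)
(198345 + t(-39)) + I(440) = (198345 + (437/3 + (⅓)*(-39))) - ⅓*440 = (198345 + (437/3 - 13)) - 440/3 = (198345 + 398/3) - 440/3 = 595433/3 - 440/3 = 198331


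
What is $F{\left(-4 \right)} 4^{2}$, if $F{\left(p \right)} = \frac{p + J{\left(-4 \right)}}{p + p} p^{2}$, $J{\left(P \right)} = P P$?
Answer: $-384$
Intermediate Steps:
$J{\left(P \right)} = P^{2}$
$F{\left(p \right)} = \frac{p \left(16 + p\right)}{2}$ ($F{\left(p \right)} = \frac{p + \left(-4\right)^{2}}{p + p} p^{2} = \frac{p + 16}{2 p} p^{2} = \left(16 + p\right) \frac{1}{2 p} p^{2} = \frac{16 + p}{2 p} p^{2} = \frac{p \left(16 + p\right)}{2}$)
$F{\left(-4 \right)} 4^{2} = \frac{1}{2} \left(-4\right) \left(16 - 4\right) 4^{2} = \frac{1}{2} \left(-4\right) 12 \cdot 16 = \left(-24\right) 16 = -384$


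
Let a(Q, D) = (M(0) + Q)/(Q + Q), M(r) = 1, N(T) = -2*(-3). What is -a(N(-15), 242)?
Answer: -7/12 ≈ -0.58333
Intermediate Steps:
N(T) = 6
a(Q, D) = (1 + Q)/(2*Q) (a(Q, D) = (1 + Q)/(Q + Q) = (1 + Q)/((2*Q)) = (1 + Q)*(1/(2*Q)) = (1 + Q)/(2*Q))
-a(N(-15), 242) = -(1 + 6)/(2*6) = -7/(2*6) = -1*7/12 = -7/12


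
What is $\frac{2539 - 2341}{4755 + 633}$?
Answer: $\frac{33}{898} \approx 0.036748$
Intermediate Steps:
$\frac{2539 - 2341}{4755 + 633} = \frac{198}{5388} = 198 \cdot \frac{1}{5388} = \frac{33}{898}$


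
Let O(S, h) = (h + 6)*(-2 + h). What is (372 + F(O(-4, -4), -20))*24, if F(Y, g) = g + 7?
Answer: 8616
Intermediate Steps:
O(S, h) = (-2 + h)*(6 + h) (O(S, h) = (6 + h)*(-2 + h) = (-2 + h)*(6 + h))
F(Y, g) = 7 + g
(372 + F(O(-4, -4), -20))*24 = (372 + (7 - 20))*24 = (372 - 13)*24 = 359*24 = 8616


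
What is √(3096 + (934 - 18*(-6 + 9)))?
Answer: 2*√994 ≈ 63.056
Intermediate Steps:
√(3096 + (934 - 18*(-6 + 9))) = √(3096 + (934 - 18*3)) = √(3096 + (934 - 54)) = √(3096 + 880) = √3976 = 2*√994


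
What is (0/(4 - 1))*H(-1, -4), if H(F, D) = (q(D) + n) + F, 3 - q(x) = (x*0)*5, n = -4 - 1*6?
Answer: 0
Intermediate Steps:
n = -10 (n = -4 - 6 = -10)
q(x) = 3 (q(x) = 3 - x*0*5 = 3 - 0*5 = 3 - 1*0 = 3 + 0 = 3)
H(F, D) = -7 + F (H(F, D) = (3 - 10) + F = -7 + F)
(0/(4 - 1))*H(-1, -4) = (0/(4 - 1))*(-7 - 1) = (0/3)*(-8) = (0*(⅓))*(-8) = 0*(-8) = 0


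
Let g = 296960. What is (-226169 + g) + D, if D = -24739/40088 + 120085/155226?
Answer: 220256060801437/3111349944 ≈ 70791.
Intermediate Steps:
D = 486915733/3111349944 (D = -24739*1/40088 + 120085*(1/155226) = -24739/40088 + 120085/155226 = 486915733/3111349944 ≈ 0.15650)
(-226169 + g) + D = (-226169 + 296960) + 486915733/3111349944 = 70791 + 486915733/3111349944 = 220256060801437/3111349944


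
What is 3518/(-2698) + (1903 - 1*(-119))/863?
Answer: 1209661/1164187 ≈ 1.0391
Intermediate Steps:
3518/(-2698) + (1903 - 1*(-119))/863 = 3518*(-1/2698) + (1903 + 119)*(1/863) = -1759/1349 + 2022*(1/863) = -1759/1349 + 2022/863 = 1209661/1164187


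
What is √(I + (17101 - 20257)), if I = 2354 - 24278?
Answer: 2*I*√6270 ≈ 158.37*I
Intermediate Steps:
I = -21924
√(I + (17101 - 20257)) = √(-21924 + (17101 - 20257)) = √(-21924 - 3156) = √(-25080) = 2*I*√6270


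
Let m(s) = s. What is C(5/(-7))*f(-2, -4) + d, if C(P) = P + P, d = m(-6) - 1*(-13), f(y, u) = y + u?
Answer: 109/7 ≈ 15.571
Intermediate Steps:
f(y, u) = u + y
d = 7 (d = -6 - 1*(-13) = -6 + 13 = 7)
C(P) = 2*P
C(5/(-7))*f(-2, -4) + d = (2*(5/(-7)))*(-4 - 2) + 7 = (2*(5*(-⅐)))*(-6) + 7 = (2*(-5/7))*(-6) + 7 = -10/7*(-6) + 7 = 60/7 + 7 = 109/7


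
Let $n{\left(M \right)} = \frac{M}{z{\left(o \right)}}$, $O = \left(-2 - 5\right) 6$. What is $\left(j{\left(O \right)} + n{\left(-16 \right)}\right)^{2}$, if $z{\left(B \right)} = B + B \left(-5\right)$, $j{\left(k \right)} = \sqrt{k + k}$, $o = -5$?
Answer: $- \frac{2084}{25} - \frac{16 i \sqrt{21}}{5} \approx -83.36 - 14.664 i$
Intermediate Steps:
$O = -42$ ($O = \left(-7\right) 6 = -42$)
$j{\left(k \right)} = \sqrt{2} \sqrt{k}$ ($j{\left(k \right)} = \sqrt{2 k} = \sqrt{2} \sqrt{k}$)
$z{\left(B \right)} = - 4 B$ ($z{\left(B \right)} = B - 5 B = - 4 B$)
$n{\left(M \right)} = \frac{M}{20}$ ($n{\left(M \right)} = \frac{M}{\left(-4\right) \left(-5\right)} = \frac{M}{20}$)
$\left(j{\left(O \right)} + n{\left(-16 \right)}\right)^{2} = \left(\sqrt{2} \sqrt{-42} + \frac{1}{20} \left(-16\right)\right)^{2} = \left(\sqrt{2} i \sqrt{42} - \frac{4}{5}\right)^{2} = \left(2 i \sqrt{21} - \frac{4}{5}\right)^{2} = \left(- \frac{4}{5} + 2 i \sqrt{21}\right)^{2}$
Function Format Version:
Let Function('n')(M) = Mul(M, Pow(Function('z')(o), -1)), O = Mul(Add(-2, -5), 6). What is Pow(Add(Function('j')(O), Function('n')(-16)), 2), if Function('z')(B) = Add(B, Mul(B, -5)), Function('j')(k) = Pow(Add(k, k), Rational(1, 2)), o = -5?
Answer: Add(Rational(-2084, 25), Mul(Rational(-16, 5), I, Pow(21, Rational(1, 2)))) ≈ Add(-83.360, Mul(-14.664, I))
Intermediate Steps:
O = -42 (O = Mul(-7, 6) = -42)
Function('j')(k) = Mul(Pow(2, Rational(1, 2)), Pow(k, Rational(1, 2))) (Function('j')(k) = Pow(Mul(2, k), Rational(1, 2)) = Mul(Pow(2, Rational(1, 2)), Pow(k, Rational(1, 2))))
Function('z')(B) = Mul(-4, B) (Function('z')(B) = Add(B, Mul(-5, B)) = Mul(-4, B))
Function('n')(M) = Mul(Rational(1, 20), M) (Function('n')(M) = Mul(M, Pow(Mul(-4, -5), -1)) = Mul(M, Pow(20, -1)) = Mul(M, Rational(1, 20)) = Mul(Rational(1, 20), M))
Pow(Add(Function('j')(O), Function('n')(-16)), 2) = Pow(Add(Mul(Pow(2, Rational(1, 2)), Pow(-42, Rational(1, 2))), Mul(Rational(1, 20), -16)), 2) = Pow(Add(Mul(Pow(2, Rational(1, 2)), Mul(I, Pow(42, Rational(1, 2)))), Rational(-4, 5)), 2) = Pow(Add(Mul(2, I, Pow(21, Rational(1, 2))), Rational(-4, 5)), 2) = Pow(Add(Rational(-4, 5), Mul(2, I, Pow(21, Rational(1, 2)))), 2)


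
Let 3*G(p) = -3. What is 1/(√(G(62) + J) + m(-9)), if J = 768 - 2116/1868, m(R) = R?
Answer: 467/35537 + 2*√4639645/106611 ≈ 0.053550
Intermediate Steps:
G(p) = -1 (G(p) = (⅓)*(-3) = -1)
J = 358127/467 (J = 768 - 2116*1/1868 = 768 - 529/467 = 358127/467 ≈ 766.87)
1/(√(G(62) + J) + m(-9)) = 1/(√(-1 + 358127/467) - 9) = 1/(√(357660/467) - 9) = 1/(6*√4639645/467 - 9) = 1/(-9 + 6*√4639645/467)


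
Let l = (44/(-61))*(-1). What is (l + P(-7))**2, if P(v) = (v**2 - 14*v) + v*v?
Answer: 144000000/3721 ≈ 38699.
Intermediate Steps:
P(v) = -14*v + 2*v**2 (P(v) = (v**2 - 14*v) + v**2 = -14*v + 2*v**2)
l = 44/61 (l = (44*(-1/61))*(-1) = -44/61*(-1) = 44/61 ≈ 0.72131)
(l + P(-7))**2 = (44/61 + 2*(-7)*(-7 - 7))**2 = (44/61 + 2*(-7)*(-14))**2 = (44/61 + 196)**2 = (12000/61)**2 = 144000000/3721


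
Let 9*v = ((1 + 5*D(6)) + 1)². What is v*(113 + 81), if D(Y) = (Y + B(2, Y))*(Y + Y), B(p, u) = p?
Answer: 45070856/9 ≈ 5.0079e+6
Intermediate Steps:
D(Y) = 2*Y*(2 + Y) (D(Y) = (Y + 2)*(Y + Y) = (2 + Y)*(2*Y) = 2*Y*(2 + Y))
v = 232324/9 (v = ((1 + 5*(2*6*(2 + 6))) + 1)²/9 = ((1 + 5*(2*6*8)) + 1)²/9 = ((1 + 5*96) + 1)²/9 = ((1 + 480) + 1)²/9 = (481 + 1)²/9 = (⅑)*482² = (⅑)*232324 = 232324/9 ≈ 25814.)
v*(113 + 81) = 232324*(113 + 81)/9 = (232324/9)*194 = 45070856/9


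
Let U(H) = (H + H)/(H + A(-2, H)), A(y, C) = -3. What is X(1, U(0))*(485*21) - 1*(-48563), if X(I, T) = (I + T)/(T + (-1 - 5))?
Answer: 93731/2 ≈ 46866.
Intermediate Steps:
U(H) = 2*H/(-3 + H) (U(H) = (H + H)/(H - 3) = (2*H)/(-3 + H) = 2*H/(-3 + H))
X(I, T) = (I + T)/(-6 + T) (X(I, T) = (I + T)/(T - 6) = (I + T)/(-6 + T))
X(1, U(0))*(485*21) - 1*(-48563) = ((1 + 2*0/(-3 + 0))/(-6 + 2*0/(-3 + 0)))*(485*21) - 1*(-48563) = ((1 + 2*0/(-3))/(-6 + 2*0/(-3)))*10185 + 48563 = ((1 + 2*0*(-⅓))/(-6 + 2*0*(-⅓)))*10185 + 48563 = ((1 + 0)/(-6 + 0))*10185 + 48563 = (1/(-6))*10185 + 48563 = -⅙*1*10185 + 48563 = -⅙*10185 + 48563 = -3395/2 + 48563 = 93731/2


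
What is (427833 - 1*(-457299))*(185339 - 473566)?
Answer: -255118940964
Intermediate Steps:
(427833 - 1*(-457299))*(185339 - 473566) = (427833 + 457299)*(-288227) = 885132*(-288227) = -255118940964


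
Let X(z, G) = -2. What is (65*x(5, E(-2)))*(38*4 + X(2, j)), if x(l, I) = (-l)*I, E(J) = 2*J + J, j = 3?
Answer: 292500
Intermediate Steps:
E(J) = 3*J
x(l, I) = -I*l
(65*x(5, E(-2)))*(38*4 + X(2, j)) = (65*(-1*3*(-2)*5))*(38*4 - 2) = (65*(-1*(-6)*5))*(152 - 2) = (65*30)*150 = 1950*150 = 292500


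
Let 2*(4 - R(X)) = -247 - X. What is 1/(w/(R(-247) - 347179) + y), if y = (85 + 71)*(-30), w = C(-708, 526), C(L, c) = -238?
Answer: -347175/1624778762 ≈ -0.00021368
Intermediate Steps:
R(X) = 255/2 + X/2 (R(X) = 4 - (-247 - X)/2 = 4 + (247/2 + X/2) = 255/2 + X/2)
w = -238
y = -4680 (y = 156*(-30) = -4680)
1/(w/(R(-247) - 347179) + y) = 1/(-238/((255/2 + (1/2)*(-247)) - 347179) - 4680) = 1/(-238/((255/2 - 247/2) - 347179) - 4680) = 1/(-238/(4 - 347179) - 4680) = 1/(-238/(-347175) - 4680) = 1/(-238*(-1/347175) - 4680) = 1/(238/347175 - 4680) = 1/(-1624778762/347175) = -347175/1624778762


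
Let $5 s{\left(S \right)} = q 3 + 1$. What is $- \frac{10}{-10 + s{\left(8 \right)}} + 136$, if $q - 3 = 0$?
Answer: $\frac{549}{4} \approx 137.25$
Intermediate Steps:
$q = 3$ ($q = 3 + 0 = 3$)
$s{\left(S \right)} = 2$ ($s{\left(S \right)} = \frac{3 \cdot 3 + 1}{5} = \frac{9 + 1}{5} = \frac{1}{5} \cdot 10 = 2$)
$- \frac{10}{-10 + s{\left(8 \right)}} + 136 = - \frac{10}{-10 + 2} + 136 = - \frac{10}{-8} + 136 = \left(-10\right) \left(- \frac{1}{8}\right) + 136 = \frac{5}{4} + 136 = \frac{549}{4}$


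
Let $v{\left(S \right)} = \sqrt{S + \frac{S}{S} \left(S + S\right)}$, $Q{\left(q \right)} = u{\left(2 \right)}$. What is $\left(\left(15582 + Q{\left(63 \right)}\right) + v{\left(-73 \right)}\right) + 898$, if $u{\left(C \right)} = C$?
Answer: $16482 + i \sqrt{219} \approx 16482.0 + 14.799 i$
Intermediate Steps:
$Q{\left(q \right)} = 2$
$v{\left(S \right)} = \sqrt{3} \sqrt{S}$ ($v{\left(S \right)} = \sqrt{S + 1 \cdot 2 S} = \sqrt{S + 2 S} = \sqrt{3 S} = \sqrt{3} \sqrt{S}$)
$\left(\left(15582 + Q{\left(63 \right)}\right) + v{\left(-73 \right)}\right) + 898 = \left(\left(15582 + 2\right) + \sqrt{3} \sqrt{-73}\right) + 898 = \left(15584 + \sqrt{3} i \sqrt{73}\right) + 898 = \left(15584 + i \sqrt{219}\right) + 898 = 16482 + i \sqrt{219}$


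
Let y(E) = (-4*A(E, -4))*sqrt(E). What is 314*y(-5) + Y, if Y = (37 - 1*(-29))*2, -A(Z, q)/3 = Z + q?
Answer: 132 - 33912*I*sqrt(5) ≈ 132.0 - 75830.0*I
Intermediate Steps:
A(Z, q) = -3*Z - 3*q (A(Z, q) = -3*(Z + q) = -3*Z - 3*q)
Y = 132 (Y = (37 + 29)*2 = 66*2 = 132)
y(E) = sqrt(E)*(-48 + 12*E) (y(E) = (-4*(-3*E - 3*(-4)))*sqrt(E) = (-4*(-3*E + 12))*sqrt(E) = (-4*(12 - 3*E))*sqrt(E) = (-48 + 12*E)*sqrt(E) = sqrt(E)*(-48 + 12*E))
314*y(-5) + Y = 314*(12*sqrt(-5)*(-4 - 5)) + 132 = 314*(12*(I*sqrt(5))*(-9)) + 132 = 314*(-108*I*sqrt(5)) + 132 = -33912*I*sqrt(5) + 132 = 132 - 33912*I*sqrt(5)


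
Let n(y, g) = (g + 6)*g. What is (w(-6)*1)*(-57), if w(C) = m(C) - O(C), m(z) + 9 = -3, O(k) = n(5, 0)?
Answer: 684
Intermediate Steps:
n(y, g) = g*(6 + g) (n(y, g) = (6 + g)*g = g*(6 + g))
O(k) = 0 (O(k) = 0*(6 + 0) = 0*6 = 0)
m(z) = -12 (m(z) = -9 - 3 = -12)
w(C) = -12 (w(C) = -12 - 1*0 = -12 + 0 = -12)
(w(-6)*1)*(-57) = -12*1*(-57) = -12*(-57) = 684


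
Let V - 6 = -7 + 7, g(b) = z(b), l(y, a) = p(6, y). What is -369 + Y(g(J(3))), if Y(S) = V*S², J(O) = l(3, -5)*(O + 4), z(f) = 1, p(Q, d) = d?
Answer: -363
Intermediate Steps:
l(y, a) = y
J(O) = 12 + 3*O (J(O) = 3*(O + 4) = 3*(4 + O) = 12 + 3*O)
g(b) = 1
V = 6 (V = 6 + (-7 + 7) = 6 + 0 = 6)
Y(S) = 6*S²
-369 + Y(g(J(3))) = -369 + 6*1² = -369 + 6*1 = -369 + 6 = -363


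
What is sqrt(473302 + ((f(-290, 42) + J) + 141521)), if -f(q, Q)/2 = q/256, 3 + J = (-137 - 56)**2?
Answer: sqrt(41732561)/8 ≈ 807.51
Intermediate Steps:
J = 37246 (J = -3 + (-137 - 56)**2 = -3 + (-193)**2 = -3 + 37249 = 37246)
f(q, Q) = -q/128 (f(q, Q) = -2*q/256 = -q/128)
sqrt(473302 + ((f(-290, 42) + J) + 141521)) = sqrt(473302 + ((-1/128*(-290) + 37246) + 141521)) = sqrt(473302 + ((145/64 + 37246) + 141521)) = sqrt(473302 + (2383889/64 + 141521)) = sqrt(473302 + 11441233/64) = sqrt(41732561/64) = sqrt(41732561)/8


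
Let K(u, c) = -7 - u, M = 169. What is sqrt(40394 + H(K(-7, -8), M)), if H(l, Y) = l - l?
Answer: sqrt(40394) ≈ 200.98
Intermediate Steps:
H(l, Y) = 0
sqrt(40394 + H(K(-7, -8), M)) = sqrt(40394 + 0) = sqrt(40394)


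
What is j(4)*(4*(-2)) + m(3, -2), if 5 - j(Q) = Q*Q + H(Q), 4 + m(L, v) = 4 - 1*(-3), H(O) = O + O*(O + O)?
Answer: 379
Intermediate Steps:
H(O) = O + 2*O² (H(O) = O + O*(2*O) = O + 2*O²)
m(L, v) = 3 (m(L, v) = -4 + (4 - 1*(-3)) = -4 + (4 + 3) = -4 + 7 = 3)
j(Q) = 5 - Q² - Q*(1 + 2*Q) (j(Q) = 5 - (Q*Q + Q*(1 + 2*Q)) = 5 - (Q² + Q*(1 + 2*Q)) = 5 + (-Q² - Q*(1 + 2*Q)) = 5 - Q² - Q*(1 + 2*Q))
j(4)*(4*(-2)) + m(3, -2) = (5 - 1*4 - 3*4²)*(4*(-2)) + 3 = (5 - 4 - 3*16)*(-8) + 3 = (5 - 4 - 48)*(-8) + 3 = -47*(-8) + 3 = 376 + 3 = 379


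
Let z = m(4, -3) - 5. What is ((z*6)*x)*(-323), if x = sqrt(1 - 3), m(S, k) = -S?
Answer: 17442*I*sqrt(2) ≈ 24667.0*I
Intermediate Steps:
z = -9 (z = -1*4 - 5 = -4 - 5 = -9)
x = I*sqrt(2) (x = sqrt(-2) = I*sqrt(2) ≈ 1.4142*I)
((z*6)*x)*(-323) = ((-9*6)*(I*sqrt(2)))*(-323) = -54*I*sqrt(2)*(-323) = 17442*I*sqrt(2)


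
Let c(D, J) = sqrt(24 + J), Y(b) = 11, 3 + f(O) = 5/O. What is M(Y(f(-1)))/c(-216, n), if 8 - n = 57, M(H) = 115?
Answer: -23*I ≈ -23.0*I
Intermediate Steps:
f(O) = -3 + 5/O
n = -49 (n = 8 - 1*57 = 8 - 57 = -49)
M(Y(f(-1)))/c(-216, n) = 115/(sqrt(24 - 49)) = 115/(sqrt(-25)) = 115/((5*I)) = 115*(-I/5) = -23*I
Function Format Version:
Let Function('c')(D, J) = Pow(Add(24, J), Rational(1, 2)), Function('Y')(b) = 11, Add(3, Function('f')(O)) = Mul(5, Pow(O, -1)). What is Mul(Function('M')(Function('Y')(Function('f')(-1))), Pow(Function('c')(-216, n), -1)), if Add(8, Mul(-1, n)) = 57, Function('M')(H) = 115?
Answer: Mul(-23, I) ≈ Mul(-23.000, I)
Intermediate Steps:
Function('f')(O) = Add(-3, Mul(5, Pow(O, -1)))
n = -49 (n = Add(8, Mul(-1, 57)) = Add(8, -57) = -49)
Mul(Function('M')(Function('Y')(Function('f')(-1))), Pow(Function('c')(-216, n), -1)) = Mul(115, Pow(Pow(Add(24, -49), Rational(1, 2)), -1)) = Mul(115, Pow(Pow(-25, Rational(1, 2)), -1)) = Mul(115, Pow(Mul(5, I), -1)) = Mul(115, Mul(Rational(-1, 5), I)) = Mul(-23, I)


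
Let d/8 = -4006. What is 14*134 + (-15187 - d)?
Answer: 18737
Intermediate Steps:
d = -32048 (d = 8*(-4006) = -32048)
14*134 + (-15187 - d) = 14*134 + (-15187 - 1*(-32048)) = 1876 + (-15187 + 32048) = 1876 + 16861 = 18737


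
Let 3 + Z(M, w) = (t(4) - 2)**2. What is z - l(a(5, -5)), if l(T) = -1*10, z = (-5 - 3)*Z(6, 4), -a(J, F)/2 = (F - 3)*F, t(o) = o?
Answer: 2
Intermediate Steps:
Z(M, w) = 1 (Z(M, w) = -3 + (4 - 2)**2 = -3 + 2**2 = -3 + 4 = 1)
a(J, F) = -2*F*(-3 + F) (a(J, F) = -2*(F - 3)*F = -2*(-3 + F)*F = -2*F*(-3 + F))
z = -8 (z = (-5 - 3)*1 = -8*1 = -8)
l(T) = -10
z - l(a(5, -5)) = -8 - 1*(-10) = -8 + 10 = 2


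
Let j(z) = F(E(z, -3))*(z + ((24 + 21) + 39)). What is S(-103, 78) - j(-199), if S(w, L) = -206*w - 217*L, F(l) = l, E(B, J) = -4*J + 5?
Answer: 6247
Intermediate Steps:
E(B, J) = 5 - 4*J
j(z) = 1428 + 17*z (j(z) = (5 - 4*(-3))*(z + ((24 + 21) + 39)) = (5 + 12)*(z + (45 + 39)) = 17*(z + 84) = 17*(84 + z) = 1428 + 17*z)
S(w, L) = -217*L - 206*w
S(-103, 78) - j(-199) = (-217*78 - 206*(-103)) - (1428 + 17*(-199)) = (-16926 + 21218) - (1428 - 3383) = 4292 - 1*(-1955) = 4292 + 1955 = 6247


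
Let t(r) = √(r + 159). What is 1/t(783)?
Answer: √942/942 ≈ 0.032582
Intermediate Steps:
t(r) = √(159 + r)
1/t(783) = 1/(√(159 + 783)) = 1/(√942) = √942/942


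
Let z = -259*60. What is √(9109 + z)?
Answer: I*√6431 ≈ 80.193*I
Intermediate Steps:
z = -15540
√(9109 + z) = √(9109 - 15540) = √(-6431) = I*√6431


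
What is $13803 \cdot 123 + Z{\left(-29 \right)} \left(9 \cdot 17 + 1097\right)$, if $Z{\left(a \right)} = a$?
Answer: $1661519$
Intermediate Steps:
$13803 \cdot 123 + Z{\left(-29 \right)} \left(9 \cdot 17 + 1097\right) = 13803 \cdot 123 - 29 \left(9 \cdot 17 + 1097\right) = 1697769 - 29 \left(153 + 1097\right) = 1697769 - 36250 = 1661519$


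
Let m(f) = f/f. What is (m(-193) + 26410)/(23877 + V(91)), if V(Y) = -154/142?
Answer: 267883/242170 ≈ 1.1062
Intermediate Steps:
V(Y) = -77/71 (V(Y) = -154*1/142 = -77/71)
m(f) = 1
(m(-193) + 26410)/(23877 + V(91)) = (1 + 26410)/(23877 - 77/71) = 26411/(1695190/71) = 26411*(71/1695190) = 267883/242170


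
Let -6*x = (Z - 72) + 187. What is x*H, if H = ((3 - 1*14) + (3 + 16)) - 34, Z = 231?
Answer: 4498/3 ≈ 1499.3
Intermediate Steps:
H = -26 (H = ((3 - 14) + 19) - 34 = (-11 + 19) - 34 = 8 - 34 = -26)
x = -173/3 (x = -((231 - 72) + 187)/6 = -(159 + 187)/6 = -⅙*346 = -173/3 ≈ -57.667)
x*H = -173/3*(-26) = 4498/3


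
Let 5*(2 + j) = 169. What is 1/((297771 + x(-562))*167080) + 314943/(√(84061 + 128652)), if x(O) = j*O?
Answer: 1/46765591752 + 314943*√212713/212713 ≈ 682.87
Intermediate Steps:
j = 159/5 (j = -2 + (⅕)*169 = -2 + 169/5 = 159/5 ≈ 31.800)
x(O) = 159*O/5
1/((297771 + x(-562))*167080) + 314943/(√(84061 + 128652)) = 1/((297771 + (159/5)*(-562))*167080) + 314943/(√(84061 + 128652)) = (1/167080)/(297771 - 89358/5) + 314943/(√212713) = (1/167080)/(1399497/5) + 314943*(√212713/212713) = (5/1399497)*(1/167080) + 314943*√212713/212713 = 1/46765591752 + 314943*√212713/212713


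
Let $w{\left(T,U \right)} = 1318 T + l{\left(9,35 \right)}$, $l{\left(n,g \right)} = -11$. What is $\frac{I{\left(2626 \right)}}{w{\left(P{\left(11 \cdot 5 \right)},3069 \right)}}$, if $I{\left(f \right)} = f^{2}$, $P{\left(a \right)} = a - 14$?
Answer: $\frac{6895876}{54027} \approx 127.64$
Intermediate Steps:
$P{\left(a \right)} = -14 + a$
$w{\left(T,U \right)} = -11 + 1318 T$ ($w{\left(T,U \right)} = 1318 T - 11 = -11 + 1318 T$)
$\frac{I{\left(2626 \right)}}{w{\left(P{\left(11 \cdot 5 \right)},3069 \right)}} = \frac{2626^{2}}{-11 + 1318 \left(-14 + 11 \cdot 5\right)} = \frac{6895876}{-11 + 1318 \left(-14 + 55\right)} = \frac{6895876}{-11 + 1318 \cdot 41} = \frac{6895876}{-11 + 54038} = \frac{6895876}{54027}$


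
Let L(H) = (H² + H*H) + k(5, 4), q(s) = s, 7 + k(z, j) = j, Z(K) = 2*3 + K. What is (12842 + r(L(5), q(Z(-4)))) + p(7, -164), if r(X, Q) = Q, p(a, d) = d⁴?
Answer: 723407660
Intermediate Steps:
Z(K) = 6 + K
k(z, j) = -7 + j
L(H) = -3 + 2*H² (L(H) = (H² + H*H) + (-7 + 4) = (H² + H²) - 3 = 2*H² - 3 = -3 + 2*H²)
(12842 + r(L(5), q(Z(-4)))) + p(7, -164) = (12842 + (6 - 4)) + (-164)⁴ = (12842 + 2) + 723394816 = 12844 + 723394816 = 723407660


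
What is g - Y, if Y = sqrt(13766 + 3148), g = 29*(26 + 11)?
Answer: 1073 - sqrt(16914) ≈ 942.95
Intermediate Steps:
g = 1073 (g = 29*37 = 1073)
Y = sqrt(16914) ≈ 130.05
g - Y = 1073 - sqrt(16914)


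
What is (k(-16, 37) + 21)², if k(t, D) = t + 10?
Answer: 225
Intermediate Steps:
k(t, D) = 10 + t
(k(-16, 37) + 21)² = ((10 - 16) + 21)² = (-6 + 21)² = 15² = 225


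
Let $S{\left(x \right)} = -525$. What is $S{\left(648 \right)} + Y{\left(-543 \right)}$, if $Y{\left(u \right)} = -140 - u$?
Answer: $-122$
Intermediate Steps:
$S{\left(648 \right)} + Y{\left(-543 \right)} = -525 - -403 = -525 + \left(-140 + 543\right) = -525 + 403 = -122$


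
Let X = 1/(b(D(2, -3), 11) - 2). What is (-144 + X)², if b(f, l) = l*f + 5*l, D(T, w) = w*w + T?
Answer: 627753025/30276 ≈ 20734.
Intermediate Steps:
D(T, w) = T + w² (D(T, w) = w² + T = T + w²)
b(f, l) = 5*l + f*l (b(f, l) = f*l + 5*l = 5*l + f*l)
X = 1/174 (X = 1/(11*(5 + (2 + (-3)²)) - 2) = 1/(11*(5 + (2 + 9)) - 2) = 1/(11*(5 + 11) - 2) = 1/(11*16 - 2) = 1/(176 - 2) = 1/174 ≈ 0.0057471)
(-144 + X)² = (-144 + 1/174)² = (-25055/174)² = 627753025/30276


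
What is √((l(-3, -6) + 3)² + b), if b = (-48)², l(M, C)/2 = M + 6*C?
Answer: 3*√881 ≈ 89.045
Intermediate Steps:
l(M, C) = 2*M + 12*C (l(M, C) = 2*(M + 6*C) = 2*M + 12*C)
b = 2304
√((l(-3, -6) + 3)² + b) = √(((2*(-3) + 12*(-6)) + 3)² + 2304) = √(((-6 - 72) + 3)² + 2304) = √((-78 + 3)² + 2304) = √((-75)² + 2304) = √(5625 + 2304) = √7929 = 3*√881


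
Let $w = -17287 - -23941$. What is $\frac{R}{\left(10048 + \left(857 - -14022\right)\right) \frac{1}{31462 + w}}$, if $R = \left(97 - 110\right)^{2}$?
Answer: $\frac{6441604}{24927} \approx 258.42$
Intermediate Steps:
$w = 6654$ ($w = -17287 + 23941 = 6654$)
$R = 169$ ($R = \left(-13\right)^{2} = 169$)
$\frac{R}{\left(10048 + \left(857 - -14022\right)\right) \frac{1}{31462 + w}} = \frac{169}{\left(10048 + \left(857 - -14022\right)\right) \frac{1}{31462 + 6654}} = \frac{169}{\left(10048 + \left(857 + 14022\right)\right) \frac{1}{38116}} = \frac{169}{\left(10048 + 14879\right) \frac{1}{38116}} = \frac{169}{24927 \cdot \frac{1}{38116}} = \frac{169}{\frac{24927}{38116}} = 169 \cdot \frac{38116}{24927} = \frac{6441604}{24927}$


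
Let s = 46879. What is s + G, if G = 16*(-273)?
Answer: 42511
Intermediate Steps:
G = -4368
s + G = 46879 - 4368 = 42511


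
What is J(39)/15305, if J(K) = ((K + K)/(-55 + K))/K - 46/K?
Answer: -407/4775160 ≈ -8.5233e-5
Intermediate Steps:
J(K) = -46/K + 2/(-55 + K) (J(K) = ((2*K)/(-55 + K))/K - 46/K = (2*K/(-55 + K))/K - 46/K = 2/(-55 + K) - 46/K = -46/K + 2/(-55 + K))
J(39)/15305 = (22*(115 - 2*39)/(39*(-55 + 39)))/15305 = (22*(1/39)*(115 - 78)/(-16))*(1/15305) = (22*(1/39)*(-1/16)*37)*(1/15305) = -407/312*1/15305 = -407/4775160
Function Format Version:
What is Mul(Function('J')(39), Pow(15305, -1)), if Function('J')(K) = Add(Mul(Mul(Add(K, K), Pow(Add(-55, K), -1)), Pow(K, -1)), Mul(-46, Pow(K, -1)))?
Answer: Rational(-407, 4775160) ≈ -8.5233e-5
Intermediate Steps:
Function('J')(K) = Add(Mul(-46, Pow(K, -1)), Mul(2, Pow(Add(-55, K), -1))) (Function('J')(K) = Add(Mul(Mul(Mul(2, K), Pow(Add(-55, K), -1)), Pow(K, -1)), Mul(-46, Pow(K, -1))) = Add(Mul(Mul(2, K, Pow(Add(-55, K), -1)), Pow(K, -1)), Mul(-46, Pow(K, -1))) = Add(Mul(2, Pow(Add(-55, K), -1)), Mul(-46, Pow(K, -1))) = Add(Mul(-46, Pow(K, -1)), Mul(2, Pow(Add(-55, K), -1))))
Mul(Function('J')(39), Pow(15305, -1)) = Mul(Mul(22, Pow(39, -1), Pow(Add(-55, 39), -1), Add(115, Mul(-2, 39))), Pow(15305, -1)) = Mul(Mul(22, Rational(1, 39), Pow(-16, -1), Add(115, -78)), Rational(1, 15305)) = Mul(Mul(22, Rational(1, 39), Rational(-1, 16), 37), Rational(1, 15305)) = Mul(Rational(-407, 312), Rational(1, 15305)) = Rational(-407, 4775160)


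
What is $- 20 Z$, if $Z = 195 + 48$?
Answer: $-4860$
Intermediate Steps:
$Z = 243$
$- 20 Z = \left(-20\right) 243 = -4860$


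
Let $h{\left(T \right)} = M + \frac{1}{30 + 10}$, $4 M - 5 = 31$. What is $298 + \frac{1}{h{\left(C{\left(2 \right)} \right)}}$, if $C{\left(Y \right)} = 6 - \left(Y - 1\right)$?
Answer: $\frac{107618}{361} \approx 298.11$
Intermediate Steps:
$C{\left(Y \right)} = 7 - Y$ ($C{\left(Y \right)} = 6 - \left(-1 + Y\right) = 7 - Y$)
$M = 9$ ($M = \frac{5}{4} + \frac{1}{4} \cdot 31 = \frac{5}{4} + \frac{31}{4} = 9$)
$h{\left(T \right)} = \frac{361}{40}$ ($h{\left(T \right)} = 9 + \frac{1}{30 + 10} = 9 + \frac{1}{40} = \frac{361}{40}$)
$298 + \frac{1}{h{\left(C{\left(2 \right)} \right)}} = 298 + \frac{1}{\frac{361}{40}} = 298 + \frac{40}{361} = \frac{107618}{361}$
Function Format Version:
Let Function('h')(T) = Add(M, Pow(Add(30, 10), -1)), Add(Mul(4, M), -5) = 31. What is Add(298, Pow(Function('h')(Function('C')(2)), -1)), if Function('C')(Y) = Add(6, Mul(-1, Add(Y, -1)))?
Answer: Rational(107618, 361) ≈ 298.11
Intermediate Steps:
Function('C')(Y) = Add(7, Mul(-1, Y)) (Function('C')(Y) = Add(6, Mul(-1, Add(-1, Y))) = Add(6, Add(1, Mul(-1, Y))) = Add(7, Mul(-1, Y)))
M = 9 (M = Add(Rational(5, 4), Mul(Rational(1, 4), 31)) = Add(Rational(5, 4), Rational(31, 4)) = 9)
Function('h')(T) = Rational(361, 40) (Function('h')(T) = Add(9, Pow(Add(30, 10), -1)) = Add(9, Pow(40, -1)) = Add(9, Rational(1, 40)) = Rational(361, 40))
Add(298, Pow(Function('h')(Function('C')(2)), -1)) = Add(298, Pow(Rational(361, 40), -1)) = Add(298, Rational(40, 361)) = Rational(107618, 361)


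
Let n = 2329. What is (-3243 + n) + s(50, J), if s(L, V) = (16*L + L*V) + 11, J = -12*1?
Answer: -703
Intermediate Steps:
J = -12
s(L, V) = 11 + 16*L + L*V
(-3243 + n) + s(50, J) = (-3243 + 2329) + (11 + 16*50 + 50*(-12)) = -914 + (11 + 800 - 600) = -914 + 211 = -703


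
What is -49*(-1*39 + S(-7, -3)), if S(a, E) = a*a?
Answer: -490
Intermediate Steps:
S(a, E) = a²
-49*(-1*39 + S(-7, -3)) = -49*(-1*39 + (-7)²) = -49*(-39 + 49) = -49*10 = -490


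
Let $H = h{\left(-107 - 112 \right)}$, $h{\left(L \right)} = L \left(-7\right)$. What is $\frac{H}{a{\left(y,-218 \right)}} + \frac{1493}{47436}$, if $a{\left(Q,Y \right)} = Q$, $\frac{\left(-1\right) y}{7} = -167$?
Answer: $\frac{10637815}{7921812} \approx 1.3429$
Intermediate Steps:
$y = 1169$ ($y = \left(-7\right) \left(-167\right) = 1169$)
$h{\left(L \right)} = - 7 L$
$H = 1533$ ($H = - 7 \left(-107 - 112\right) = \left(-7\right) \left(-219\right) = 1533$)
$\frac{H}{a{\left(y,-218 \right)}} + \frac{1493}{47436} = \frac{1533}{1169} + \frac{1493}{47436} = 1533 \cdot \frac{1}{1169} + 1493 \cdot \frac{1}{47436} = \frac{219}{167} + \frac{1493}{47436} = \frac{10637815}{7921812}$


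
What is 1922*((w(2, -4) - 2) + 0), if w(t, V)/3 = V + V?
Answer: -49972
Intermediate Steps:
w(t, V) = 6*V (w(t, V) = 3*(V + V) = 3*(2*V) = 6*V)
1922*((w(2, -4) - 2) + 0) = 1922*((6*(-4) - 2) + 0) = 1922*((-24 - 2) + 0) = 1922*(-26 + 0) = 1922*(-26) = -49972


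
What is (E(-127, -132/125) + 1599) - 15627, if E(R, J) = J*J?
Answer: -219170076/15625 ≈ -14027.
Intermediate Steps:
E(R, J) = J**2
(E(-127, -132/125) + 1599) - 15627 = ((-132/125)**2 + 1599) - 15627 = (17424/15625 + 1599) - 15627 = 25001799/15625 - 15627 = -219170076/15625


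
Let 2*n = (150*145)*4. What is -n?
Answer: -43500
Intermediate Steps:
n = 43500 (n = ((150*145)*4)/2 = (21750*4)/2 = (1/2)*87000 = 43500)
-n = -1*43500 = -43500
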